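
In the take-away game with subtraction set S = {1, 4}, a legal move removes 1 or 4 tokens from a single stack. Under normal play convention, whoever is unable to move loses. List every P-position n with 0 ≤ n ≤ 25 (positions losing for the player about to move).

G(0) = 0
G(1) = mex{0} = 1
G(2) = mex{1} = 0
G(3) = mex{0} = 1
G(4) = mex{1,0} = 2
G(5) = mex{2,1} = 0
G(6) = mex{0,0} = 1
G(7) = mex{1,1} = 0
G(8) = mex{0,2} = 1
G(9) = mex{1,0} = 2
G(10) = mex{2,1} = 0
G(11) = mex{0,0} = 1
G(12) = mex{1,1} = 0
G(13) = mex{0,2} = 1
G(14) = mex{1,0} = 2
G(15) = mex{2,1} = 0
G(16) = mex{0,0} = 1
G(17) = mex{1,1} = 0
G(18) = mex{0,2} = 1
G(19) = mex{1,0} = 2
G(20) = mex{2,1} = 0
G(21) = mex{0,0} = 1
G(22) = mex{1,1} = 0
G(23) = mex{0,2} = 1
G(24) = mex{1,0} = 2
G(25) = mex{2,1} = 0
P-positions are exactly the n with G(n) = 0.

0, 2, 5, 7, 10, 12, 15, 17, 20, 22, 25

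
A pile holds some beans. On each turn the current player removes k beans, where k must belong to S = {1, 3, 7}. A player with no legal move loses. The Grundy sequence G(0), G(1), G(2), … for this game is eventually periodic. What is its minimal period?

n :  0  1  2  3  4  5  6  7  8  9 10 11 12 13 14
G :  0  1  0  1  0  1  0  1  0  1  0  1  0  1  0
G(n+2) = G(n) holds for n = 0,…,6 (a full window of length max(S) = 7), so the sequence is purely periodic with period 2.

2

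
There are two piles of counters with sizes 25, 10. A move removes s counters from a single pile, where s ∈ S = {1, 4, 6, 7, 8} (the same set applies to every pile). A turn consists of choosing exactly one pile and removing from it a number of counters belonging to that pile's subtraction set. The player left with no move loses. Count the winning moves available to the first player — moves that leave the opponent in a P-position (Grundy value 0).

All piles use S = {1, 4, 6, 7, 8}:
n :  0  1  2  3  4  5  6  7  8  9 10 11 12 13 14 15 16 17 18 19 20 21 22 23 24 25
G :  0  1  0  1  2  0  1  2  3  2  3  4  5  3  0  1  0  1  2  0  1  2  3  2  3  4
Pile A: G(25) = 4.
Pile B: G(10) = 3.
Combined Grundy value = 4 ⊕ 3 = 7.
A winning move leaves total XOR = 0, i.e. changes one component's Grundy value g to g ⊕ X where X is the current total.
Pile A: need g' = 4⊕7 = 3. Options: 25−1→G=3, 25−4→G=2, 25−6→G=0, 25−7→G=2, 25−8→G=1. Hits: 1.
Pile B: need g' = 3⊕7 = 4. Options: 10−1→G=2, 10−4→G=1, 10−6→G=2, 10−7→G=1, 10−8→G=0. Hits: 0.

1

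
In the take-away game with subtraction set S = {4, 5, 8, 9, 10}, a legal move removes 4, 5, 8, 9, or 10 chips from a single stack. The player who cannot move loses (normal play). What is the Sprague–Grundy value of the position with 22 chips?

n :  0  1  2  3  4  5  6  7  8  9 10 11 12 13 14 15 16 17 18 19 20 21 22
G :  0  0  0  0  1  1  1  1  2  2  2  2  3  3  0  0  0  0  1  1  1  1  2

2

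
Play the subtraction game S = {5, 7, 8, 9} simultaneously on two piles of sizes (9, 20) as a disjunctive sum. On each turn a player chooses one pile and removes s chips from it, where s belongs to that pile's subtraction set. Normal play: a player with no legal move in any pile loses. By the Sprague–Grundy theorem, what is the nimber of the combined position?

All piles use S = {5, 7, 8, 9}:
n :  0  1  2  3  4  5  6  7  8  9 10 11 12 13 14 15 16 17 18 19 20
G :  0  0  0  0  0  1  1  1  1  1  2  2  2  2  0  0  0  0  0  1  1
Pile A: G(9) = 1.
Pile B: G(20) = 1.
Combined Grundy value = 1 ⊕ 1 = 0.

0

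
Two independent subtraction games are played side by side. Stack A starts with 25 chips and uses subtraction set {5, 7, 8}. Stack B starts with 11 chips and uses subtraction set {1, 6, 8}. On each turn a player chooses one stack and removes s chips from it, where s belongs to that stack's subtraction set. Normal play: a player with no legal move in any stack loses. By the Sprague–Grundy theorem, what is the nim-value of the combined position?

2

Stack A, S = {5, 7, 8}:
n :  0  1  2  3  4  5  6  7  8  9 10 11 12 13 14 15 16 17 18 19 20 21 22 23 24 25
G :  0  0  0  0  0  1  1  1  1  1  2  2  2  0  0  0  0  0  1  1  1  1  1  2  2  2
G_A(25) = 2.
Stack B, S = {1, 6, 8}:
G(0) = 0
G(1) = mex{0} = 1
G(2) = mex{1} = 0
G(3) = mex{0} = 1
G(4) = mex{1} = 0
G(5) = mex{0} = 1
G(6) = mex{1,0} = 2
G(7) = mex{2,1} = 0
G(8) = mex{0,0,0} = 1
G(9) = mex{1,1,1} = 0
G(10) = mex{0,0,0} = 1
G(11) = mex{1,1,1} = 0
G_B(11) = 0.
Combined Grundy value = 2 ⊕ 0 = 2.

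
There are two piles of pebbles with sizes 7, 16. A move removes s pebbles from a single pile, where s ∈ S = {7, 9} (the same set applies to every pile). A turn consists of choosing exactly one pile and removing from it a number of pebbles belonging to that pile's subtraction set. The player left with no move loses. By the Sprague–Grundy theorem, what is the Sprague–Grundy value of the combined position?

All piles use S = {7, 9}:
G(0) = 0
G(1) = mex{} = 0
G(2) = mex{} = 0
G(3) = mex{} = 0
G(4) = mex{} = 0
G(5) = mex{} = 0
G(6) = mex{} = 0
G(7) = mex{0} = 1
G(8) = mex{0} = 1
G(9) = mex{0,0} = 1
G(10) = mex{0,0} = 1
G(11) = mex{0,0} = 1
G(12) = mex{0,0} = 1
G(13) = mex{0,0} = 1
G(14) = mex{1,0} = 2
G(15) = mex{1,0} = 2
G(16) = mex{1,1} = 0
Pile A: G(7) = 1.
Pile B: G(16) = 0.
Combined Grundy value = 1 ⊕ 0 = 1.

1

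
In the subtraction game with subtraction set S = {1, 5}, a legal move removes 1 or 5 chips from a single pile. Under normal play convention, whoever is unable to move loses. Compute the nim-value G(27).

1

G(0) = 0
G(1) = mex{0} = 1
G(2) = mex{1} = 0
G(3) = mex{0} = 1
G(4) = mex{1} = 0
G(5) = mex{0,0} = 1
G(6) = mex{1,1} = 0
G(7) = mex{0,0} = 1
G(8) = mex{1,1} = 0
G(9) = mex{0,0} = 1
G(10) = mex{1,1} = 0
G(11) = mex{0,0} = 1
G(12) = mex{1,1} = 0
G(13) = mex{0,0} = 1
G(14) = mex{1,1} = 0
G(15) = mex{0,0} = 1
G(16) = mex{1,1} = 0
G(17) = mex{0,0} = 1
G(18) = mex{1,1} = 0
G(19) = mex{0,0} = 1
G(20) = mex{1,1} = 0
G(21) = mex{0,0} = 1
G(22) = mex{1,1} = 0
G(23) = mex{0,0} = 1
G(24) = mex{1,1} = 0
G(25) = mex{0,0} = 1
G(26) = mex{1,1} = 0
G(27) = mex{0,0} = 1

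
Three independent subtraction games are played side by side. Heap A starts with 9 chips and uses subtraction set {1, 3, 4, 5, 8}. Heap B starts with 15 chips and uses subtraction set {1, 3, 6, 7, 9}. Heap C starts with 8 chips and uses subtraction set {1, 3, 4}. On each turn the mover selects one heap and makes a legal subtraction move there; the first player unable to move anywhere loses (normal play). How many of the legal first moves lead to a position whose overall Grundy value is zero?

0

Heap A, S = {1, 3, 4, 5, 8}:
n : 0 1 2 3 4 5 6 7 8 9
G : 0 1 0 1 2 3 2 3 4 0
G_A(9) = 0.
Heap B, S = {1, 3, 6, 7, 9}:
G(0) = 0
G(1) = mex{0} = 1
G(2) = mex{1} = 0
G(3) = mex{0,0} = 1
G(4) = mex{1,1} = 0
G(5) = mex{0,0} = 1
G(6) = mex{1,1,0} = 2
G(7) = mex{2,0,1,0} = 3
G(8) = mex{3,1,0,1} = 2
G(9) = mex{2,2,1,0,0} = 3
G(10) = mex{3,3,0,1,1} = 2
G(11) = mex{2,2,1,0,0} = 3
G(12) = mex{3,3,2,1,1} = 0
G(13) = mex{0,2,3,2,0} = 1
G(14) = mex{1,3,2,3,1} = 0
G(15) = mex{0,0,3,2,2} = 1
G_B(15) = 1.
Heap C, S = {1, 3, 4}:
G(0) = 0
G(1) = mex{0} = 1
G(2) = mex{1} = 0
G(3) = mex{0,0} = 1
G(4) = mex{1,1,0} = 2
G(5) = mex{2,0,1} = 3
G(6) = mex{3,1,0} = 2
G(7) = mex{2,2,1} = 0
G(8) = mex{0,3,2} = 1
G_C(8) = 1.
Combined Grundy value = 0 ⊕ 1 ⊕ 1 = 0.
A winning move leaves total XOR = 0, i.e. changes one component's Grundy value g to g ⊕ X where X is the current total.
Heap A: target g' = 0⊕0 = 0, but every legal move changes the Grundy value (mex property), so 0 moves.
Heap B: target g' = 1⊕0 = 1, but every legal move changes the Grundy value (mex property), so 0 moves.
Heap C: target g' = 1⊕0 = 1, but every legal move changes the Grundy value (mex property), so 0 moves.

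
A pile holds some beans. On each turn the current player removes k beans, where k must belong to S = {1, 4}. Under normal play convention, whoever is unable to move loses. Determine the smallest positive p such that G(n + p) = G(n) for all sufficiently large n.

n :  0  1  2  3  4  5  6  7  8  9 10 11 12 13 14
G :  0  1  0  1  2  0  1  0  1  2  0  1  0  1  2
G(n+5) = G(n) holds for n = 0,…,3 (a full window of length max(S) = 4), so the sequence is purely periodic with period 5.

5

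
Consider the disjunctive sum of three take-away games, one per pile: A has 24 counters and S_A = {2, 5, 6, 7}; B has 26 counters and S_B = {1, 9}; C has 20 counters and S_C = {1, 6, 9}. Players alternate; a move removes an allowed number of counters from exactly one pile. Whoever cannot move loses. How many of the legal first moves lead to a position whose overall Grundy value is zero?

Pile A, S = {2, 5, 6, 7}:
n :  0  1  2  3  4  5  6  7  8  9 10 11 12 13 14 15 16 17 18 19 20 21 22 23 24
G :  0  0  1  1  0  2  1  3  2  2  3  3  0  0  1  1  0  2  1  3  2  2  3  3  0
G_A(24) = 0.
Pile B, S = {1, 9}:
n :  0  1  2  3  4  5  6  7  8  9 10 11 12 13 14 15 16 17 18 19 20 21 22 23 24 25 26
G :  0  1  0  1  0  1  0  1  0  1  0  1  0  1  0  1  0  1  0  1  0  1  0  1  0  1  0
G_B(26) = 0.
Pile C, S = {1, 6, 9}:
n :  0  1  2  3  4  5  6  7  8  9 10 11 12 13 14 15 16 17 18 19 20
G :  0  1  0  1  0  1  2  0  1  2  3  2  0  1  0  1  2  0  1  0  1
G_C(20) = 1.
Combined Grundy value = 0 ⊕ 0 ⊕ 1 = 1.
A winning move leaves total XOR = 0, i.e. changes one component's Grundy value g to g ⊕ X where X is the current total.
Pile A: need g' = 0⊕1 = 1. Options: 24−2→G=3, 24−5→G=3, 24−6→G=1, 24−7→G=2. Hits: 1.
Pile B: need g' = 0⊕1 = 1. Options: 26−1→G=1, 26−9→G=1. Hits: 2.
Pile C: need g' = 1⊕1 = 0. Options: 20−1→G=0, 20−6→G=0, 20−9→G=2. Hits: 2.

5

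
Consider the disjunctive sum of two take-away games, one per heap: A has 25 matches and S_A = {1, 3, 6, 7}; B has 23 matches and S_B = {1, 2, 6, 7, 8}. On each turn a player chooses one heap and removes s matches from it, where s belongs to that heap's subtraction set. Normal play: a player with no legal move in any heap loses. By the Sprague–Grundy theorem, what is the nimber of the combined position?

4

Heap A, S = {1, 3, 6, 7}:
n :  0  1  2  3  4  5  6  7  8  9 10 11 12 13 14 15 16 17 18 19 20 21 22 23 24 25
G :  0  1  0  1  0  1  2  3  2  3  2  3  0  1  0  1  0  1  2  3  2  3  2  3  0  1
G_A(25) = 1.
Heap B, S = {1, 2, 6, 7, 8}:
n :  0  1  2  3  4  5  6  7  8  9 10 11 12 13 14 15 16 17 18 19 20 21 22 23
G :  0  1  2  0  1  2  3  4  5  3  4  5  0  1  2  0  1  2  3  4  5  3  4  5
G_B(23) = 5.
Combined Grundy value = 1 ⊕ 5 = 4.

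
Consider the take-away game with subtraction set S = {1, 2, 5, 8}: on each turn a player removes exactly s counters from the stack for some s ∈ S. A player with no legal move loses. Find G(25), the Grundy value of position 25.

n :  0  1  2  3  4  5  6  7  8  9 10 11 12 13 14 15 16 17 18 19 20 21 22 23 24 25
G :  0  1  2  0  1  2  0  1  2  0  1  2  0  1  2  0  1  2  0  1  2  0  1  2  0  1

1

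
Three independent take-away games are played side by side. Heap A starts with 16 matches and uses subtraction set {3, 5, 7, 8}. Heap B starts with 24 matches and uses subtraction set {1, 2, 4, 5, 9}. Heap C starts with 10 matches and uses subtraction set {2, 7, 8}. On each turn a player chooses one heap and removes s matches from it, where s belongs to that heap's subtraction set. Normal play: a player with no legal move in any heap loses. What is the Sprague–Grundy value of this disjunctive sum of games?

Heap A, S = {3, 5, 7, 8}:
G(0) = 0
G(1) = mex{} = 0
G(2) = mex{} = 0
G(3) = mex{0} = 1
G(4) = mex{0} = 1
G(5) = mex{0,0} = 1
G(6) = mex{1,0} = 2
G(7) = mex{1,0,0} = 2
G(8) = mex{1,1,0,0} = 2
G(9) = mex{2,1,0,0} = 3
G(10) = mex{2,1,1,0} = 3
G(11) = mex{2,2,1,1} = 0
G(12) = mex{3,2,1,1} = 0
G(13) = mex{3,2,2,1} = 0
G(14) = mex{0,3,2,2} = 1
G(15) = mex{0,3,2,2} = 1
G(16) = mex{0,0,3,2} = 1
G_A(16) = 1.
Heap B, S = {1, 2, 4, 5, 9}:
G(0) = 0
G(1) = mex{0} = 1
G(2) = mex{1,0} = 2
G(3) = mex{2,1} = 0
G(4) = mex{0,2,0} = 1
G(5) = mex{1,0,1,0} = 2
G(6) = mex{2,1,2,1} = 0
G(7) = mex{0,2,0,2} = 1
G(8) = mex{1,0,1,0} = 2
G(9) = mex{2,1,2,1,0} = 3
G(10) = mex{3,2,0,2,1} = 4
G(11) = mex{4,3,1,0,2} = 5
G(12) = mex{5,4,2,1,0} = 3
G(13) = mex{3,5,3,2,1} = 0
G(14) = mex{0,3,4,3,2} = 1
G(15) = mex{1,0,5,4,0} = 2
G(16) = mex{2,1,3,5,1} = 0
G(17) = mex{0,2,0,3,2} = 1
G(18) = mex{1,0,1,0,3} = 2
G(19) = mex{2,1,2,1,4} = 0
G(20) = mex{0,2,0,2,5} = 1
G(21) = mex{1,0,1,0,3} = 2
G(22) = mex{2,1,2,1,0} = 3
G(23) = mex{3,2,0,2,1} = 4
G(24) = mex{4,3,1,0,2} = 5
G_B(24) = 5.
Heap C, S = {2, 7, 8}:
G(0) = 0
G(1) = mex{} = 0
G(2) = mex{0} = 1
G(3) = mex{0} = 1
G(4) = mex{1} = 0
G(5) = mex{1} = 0
G(6) = mex{0} = 1
G(7) = mex{0,0} = 1
G(8) = mex{1,0,0} = 2
G(9) = mex{1,1,0} = 2
G(10) = mex{2,1,1} = 0
G_C(10) = 0.
Combined Grundy value = 1 ⊕ 5 ⊕ 0 = 4.

4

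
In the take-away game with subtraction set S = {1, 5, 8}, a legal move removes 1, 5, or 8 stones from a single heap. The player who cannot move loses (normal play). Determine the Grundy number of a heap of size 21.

2

G(0) = 0
G(1) = mex{0} = 1
G(2) = mex{1} = 0
G(3) = mex{0} = 1
G(4) = mex{1} = 0
G(5) = mex{0,0} = 1
G(6) = mex{1,1} = 0
G(7) = mex{0,0} = 1
G(8) = mex{1,1,0} = 2
G(9) = mex{2,0,1} = 3
G(10) = mex{3,1,0} = 2
G(11) = mex{2,0,1} = 3
G(12) = mex{3,1,0} = 2
G(13) = mex{2,2,1} = 0
G(14) = mex{0,3,0} = 1
G(15) = mex{1,2,1} = 0
G(16) = mex{0,3,2} = 1
G(17) = mex{1,2,3} = 0
G(18) = mex{0,0,2} = 1
G(19) = mex{1,1,3} = 0
G(20) = mex{0,0,2} = 1
G(21) = mex{1,1,0} = 2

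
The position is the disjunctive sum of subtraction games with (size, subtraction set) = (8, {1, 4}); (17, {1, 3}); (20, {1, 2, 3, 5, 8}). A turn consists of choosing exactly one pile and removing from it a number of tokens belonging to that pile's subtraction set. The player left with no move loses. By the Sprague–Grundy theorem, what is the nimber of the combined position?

0

Pile A, S = {1, 4}:
G(0) = 0
G(1) = mex{0} = 1
G(2) = mex{1} = 0
G(3) = mex{0} = 1
G(4) = mex{1,0} = 2
G(5) = mex{2,1} = 0
G(6) = mex{0,0} = 1
G(7) = mex{1,1} = 0
G(8) = mex{0,2} = 1
G_A(8) = 1.
Pile B, S = {1, 3}:
G(0) = 0
G(1) = mex{0} = 1
G(2) = mex{1} = 0
G(3) = mex{0,0} = 1
G(4) = mex{1,1} = 0
G(5) = mex{0,0} = 1
G(6) = mex{1,1} = 0
G(7) = mex{0,0} = 1
G(8) = mex{1,1} = 0
G(9) = mex{0,0} = 1
G(10) = mex{1,1} = 0
G(11) = mex{0,0} = 1
G(12) = mex{1,1} = 0
G(13) = mex{0,0} = 1
G(14) = mex{1,1} = 0
G(15) = mex{0,0} = 1
G(16) = mex{1,1} = 0
G(17) = mex{0,0} = 1
G_B(17) = 1.
Pile C, S = {1, 2, 3, 5, 8}:
n :  0  1  2  3  4  5  6  7  8  9 10 11 12 13 14 15 16 17 18 19 20
G :  0  1  2  3  0  1  2  3  4  5  0  1  2  3  0  1  2  3  4  5  0
G_C(20) = 0.
Combined Grundy value = 1 ⊕ 1 ⊕ 0 = 0.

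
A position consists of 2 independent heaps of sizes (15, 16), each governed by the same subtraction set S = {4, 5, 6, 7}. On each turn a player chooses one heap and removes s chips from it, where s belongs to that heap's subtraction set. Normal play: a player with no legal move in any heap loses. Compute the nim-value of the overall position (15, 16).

0

All heaps use S = {4, 5, 6, 7}:
n :  0  1  2  3  4  5  6  7  8  9 10 11 12 13 14 15 16
G :  0  0  0  0  1  1  1  1  2  2  2  0  0  0  0  1  1
Heap A: G(15) = 1.
Heap B: G(16) = 1.
Combined Grundy value = 1 ⊕ 1 = 0.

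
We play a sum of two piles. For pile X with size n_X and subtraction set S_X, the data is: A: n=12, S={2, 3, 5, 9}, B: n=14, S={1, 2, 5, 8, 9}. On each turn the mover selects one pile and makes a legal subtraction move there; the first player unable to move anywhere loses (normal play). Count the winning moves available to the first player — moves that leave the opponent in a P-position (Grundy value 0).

Pile A, S = {2, 3, 5, 9}:
n :  0  1  2  3  4  5  6  7  8  9 10 11 12
G :  0  0  1  1  2  2  3  0  0  1  1  2  2
G_A(12) = 2.
Pile B, S = {1, 2, 5, 8, 9}:
G(0) = 0
G(1) = mex{0} = 1
G(2) = mex{1,0} = 2
G(3) = mex{2,1} = 0
G(4) = mex{0,2} = 1
G(5) = mex{1,0,0} = 2
G(6) = mex{2,1,1} = 0
G(7) = mex{0,2,2} = 1
G(8) = mex{1,0,0,0} = 2
G(9) = mex{2,1,1,1,0} = 3
G(10) = mex{3,2,2,2,1} = 0
G(11) = mex{0,3,0,0,2} = 1
G(12) = mex{1,0,1,1,0} = 2
G(13) = mex{2,1,2,2,1} = 0
G(14) = mex{0,2,3,0,2} = 1
G_B(14) = 1.
Combined Grundy value = 2 ⊕ 1 = 3.
A winning move leaves total XOR = 0, i.e. changes one component's Grundy value g to g ⊕ X where X is the current total.
Pile A: need g' = 2⊕3 = 1. Options: 12−2→G=1, 12−3→G=1, 12−5→G=0, 12−9→G=1. Hits: 3.
Pile B: need g' = 1⊕3 = 2. Options: 14−1→G=0, 14−2→G=2, 14−5→G=3, 14−8→G=0, 14−9→G=2. Hits: 2.

5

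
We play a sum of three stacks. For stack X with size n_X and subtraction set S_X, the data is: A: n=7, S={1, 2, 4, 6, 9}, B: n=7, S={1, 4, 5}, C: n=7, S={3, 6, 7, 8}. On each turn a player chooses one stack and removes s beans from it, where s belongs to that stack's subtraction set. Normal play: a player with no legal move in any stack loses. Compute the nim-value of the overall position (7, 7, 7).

5

Stack A, S = {1, 2, 4, 6, 9}:
G(0) = 0
G(1) = mex{0} = 1
G(2) = mex{1,0} = 2
G(3) = mex{2,1} = 0
G(4) = mex{0,2,0} = 1
G(5) = mex{1,0,1} = 2
G(6) = mex{2,1,2,0} = 3
G(7) = mex{3,2,0,1} = 4
G_A(7) = 4.
Stack B, S = {1, 4, 5}:
G(0) = 0
G(1) = mex{0} = 1
G(2) = mex{1} = 0
G(3) = mex{0} = 1
G(4) = mex{1,0} = 2
G(5) = mex{2,1,0} = 3
G(6) = mex{3,0,1} = 2
G(7) = mex{2,1,0} = 3
G_B(7) = 3.
Stack C, S = {3, 6, 7, 8}:
G(0) = 0
G(1) = mex{} = 0
G(2) = mex{} = 0
G(3) = mex{0} = 1
G(4) = mex{0} = 1
G(5) = mex{0} = 1
G(6) = mex{1,0} = 2
G(7) = mex{1,0,0} = 2
G_C(7) = 2.
Combined Grundy value = 4 ⊕ 3 ⊕ 2 = 5.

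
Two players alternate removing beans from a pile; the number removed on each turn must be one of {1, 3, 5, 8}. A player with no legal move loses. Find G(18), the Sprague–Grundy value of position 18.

G(0) = 0
G(1) = mex{0} = 1
G(2) = mex{1} = 0
G(3) = mex{0,0} = 1
G(4) = mex{1,1} = 0
G(5) = mex{0,0,0} = 1
G(6) = mex{1,1,1} = 0
G(7) = mex{0,0,0} = 1
G(8) = mex{1,1,1,0} = 2
G(9) = mex{2,0,0,1} = 3
G(10) = mex{3,1,1,0} = 2
G(11) = mex{2,2,0,1} = 3
G(12) = mex{3,3,1,0} = 2
G(13) = mex{2,2,2,1} = 0
G(14) = mex{0,3,3,0} = 1
G(15) = mex{1,2,2,1} = 0
G(16) = mex{0,0,3,2} = 1
G(17) = mex{1,1,2,3} = 0
G(18) = mex{0,0,0,2} = 1

1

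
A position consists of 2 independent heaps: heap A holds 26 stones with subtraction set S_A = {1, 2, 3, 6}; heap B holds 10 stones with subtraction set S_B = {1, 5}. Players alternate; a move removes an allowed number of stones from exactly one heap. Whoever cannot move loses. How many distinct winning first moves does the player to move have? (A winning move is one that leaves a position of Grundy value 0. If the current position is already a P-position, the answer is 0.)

Heap A, S = {1, 2, 3, 6}:
G(0) = 0
G(1) = mex{0} = 1
G(2) = mex{1,0} = 2
G(3) = mex{2,1,0} = 3
G(4) = mex{3,2,1} = 0
G(5) = mex{0,3,2} = 1
G(6) = mex{1,0,3,0} = 2
G(7) = mex{2,1,0,1} = 3
G(8) = mex{3,2,1,2} = 0
G(9) = mex{0,3,2,3} = 1
G(10) = mex{1,0,3,0} = 2
G(11) = mex{2,1,0,1} = 3
G(12) = mex{3,2,1,2} = 0
G(13) = mex{0,3,2,3} = 1
G(14) = mex{1,0,3,0} = 2
G(15) = mex{2,1,0,1} = 3
G(16) = mex{3,2,1,2} = 0
G(17) = mex{0,3,2,3} = 1
G(18) = mex{1,0,3,0} = 2
G(19) = mex{2,1,0,1} = 3
G(20) = mex{3,2,1,2} = 0
G(21) = mex{0,3,2,3} = 1
G(22) = mex{1,0,3,0} = 2
G(23) = mex{2,1,0,1} = 3
G(24) = mex{3,2,1,2} = 0
G(25) = mex{0,3,2,3} = 1
G(26) = mex{1,0,3,0} = 2
G_A(26) = 2.
Heap B, S = {1, 5}:
G(0) = 0
G(1) = mex{0} = 1
G(2) = mex{1} = 0
G(3) = mex{0} = 1
G(4) = mex{1} = 0
G(5) = mex{0,0} = 1
G(6) = mex{1,1} = 0
G(7) = mex{0,0} = 1
G(8) = mex{1,1} = 0
G(9) = mex{0,0} = 1
G(10) = mex{1,1} = 0
G_B(10) = 0.
Combined Grundy value = 2 ⊕ 0 = 2.
A winning move leaves total XOR = 0, i.e. changes one component's Grundy value g to g ⊕ X where X is the current total.
Heap A: need g' = 2⊕2 = 0. Options: 26−1→G=1, 26−2→G=0, 26−3→G=3, 26−6→G=0. Hits: 2.
Heap B: need g' = 0⊕2 = 2. Options: 10−1→G=1, 10−5→G=1. Hits: 0.

2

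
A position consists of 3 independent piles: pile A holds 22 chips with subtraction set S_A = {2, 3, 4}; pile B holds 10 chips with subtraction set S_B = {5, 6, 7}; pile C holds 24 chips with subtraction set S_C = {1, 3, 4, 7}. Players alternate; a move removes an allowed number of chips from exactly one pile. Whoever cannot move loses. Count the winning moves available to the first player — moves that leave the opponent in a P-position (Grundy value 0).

Pile A, S = {2, 3, 4}:
n :  0  1  2  3  4  5  6  7  8  9 10 11 12 13 14 15 16 17 18 19 20 21 22
G :  0  0  1  1  2  2  0  0  1  1  2  2  0  0  1  1  2  2  0  0  1  1  2
G_A(22) = 2.
Pile B, S = {5, 6, 7}:
n :  0  1  2  3  4  5  6  7  8  9 10
G :  0  0  0  0  0  1  1  1  1  1  2
G_B(10) = 2.
Pile C, S = {1, 3, 4, 7}:
G(0) = 0
G(1) = mex{0} = 1
G(2) = mex{1} = 0
G(3) = mex{0,0} = 1
G(4) = mex{1,1,0} = 2
G(5) = mex{2,0,1} = 3
G(6) = mex{3,1,0} = 2
G(7) = mex{2,2,1,0} = 3
G(8) = mex{3,3,2,1} = 0
G(9) = mex{0,2,3,0} = 1
G(10) = mex{1,3,2,1} = 0
G(11) = mex{0,0,3,2} = 1
G(12) = mex{1,1,0,3} = 2
G(13) = mex{2,0,1,2} = 3
G(14) = mex{3,1,0,3} = 2
G(15) = mex{2,2,1,0} = 3
G(16) = mex{3,3,2,1} = 0
G(17) = mex{0,2,3,0} = 1
G(18) = mex{1,3,2,1} = 0
G(19) = mex{0,0,3,2} = 1
G(20) = mex{1,1,0,3} = 2
G(21) = mex{2,0,1,2} = 3
G(22) = mex{3,1,0,3} = 2
G(23) = mex{2,2,1,0} = 3
G(24) = mex{3,3,2,1} = 0
G_C(24) = 0.
Combined Grundy value = 2 ⊕ 2 ⊕ 0 = 0.
A winning move leaves total XOR = 0, i.e. changes one component's Grundy value g to g ⊕ X where X is the current total.
Pile A: target g' = 2⊕0 = 2, but every legal move changes the Grundy value (mex property), so 0 moves.
Pile B: target g' = 2⊕0 = 2, but every legal move changes the Grundy value (mex property), so 0 moves.
Pile C: target g' = 0⊕0 = 0, but every legal move changes the Grundy value (mex property), so 0 moves.

0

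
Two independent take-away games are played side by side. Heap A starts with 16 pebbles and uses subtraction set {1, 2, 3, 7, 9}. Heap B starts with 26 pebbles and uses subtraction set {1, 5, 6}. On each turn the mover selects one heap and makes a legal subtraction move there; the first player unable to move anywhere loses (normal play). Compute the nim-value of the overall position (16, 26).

Heap A, S = {1, 2, 3, 7, 9}:
G(0) = 0
G(1) = mex{0} = 1
G(2) = mex{1,0} = 2
G(3) = mex{2,1,0} = 3
G(4) = mex{3,2,1} = 0
G(5) = mex{0,3,2} = 1
G(6) = mex{1,0,3} = 2
G(7) = mex{2,1,0,0} = 3
G(8) = mex{3,2,1,1} = 0
G(9) = mex{0,3,2,2,0} = 1
G(10) = mex{1,0,3,3,1} = 2
G(11) = mex{2,1,0,0,2} = 3
G(12) = mex{3,2,1,1,3} = 0
G(13) = mex{0,3,2,2,0} = 1
G(14) = mex{1,0,3,3,1} = 2
G(15) = mex{2,1,0,0,2} = 3
G(16) = mex{3,2,1,1,3} = 0
G_A(16) = 0.
Heap B, S = {1, 5, 6}:
G(0) = 0
G(1) = mex{0} = 1
G(2) = mex{1} = 0
G(3) = mex{0} = 1
G(4) = mex{1} = 0
G(5) = mex{0,0} = 1
G(6) = mex{1,1,0} = 2
G(7) = mex{2,0,1} = 3
G(8) = mex{3,1,0} = 2
G(9) = mex{2,0,1} = 3
G(10) = mex{3,1,0} = 2
G(11) = mex{2,2,1} = 0
G(12) = mex{0,3,2} = 1
G(13) = mex{1,2,3} = 0
G(14) = mex{0,3,2} = 1
G(15) = mex{1,2,3} = 0
G(16) = mex{0,0,2} = 1
G(17) = mex{1,1,0} = 2
G(18) = mex{2,0,1} = 3
G(19) = mex{3,1,0} = 2
G(20) = mex{2,0,1} = 3
G(21) = mex{3,1,0} = 2
G(22) = mex{2,2,1} = 0
G(23) = mex{0,3,2} = 1
G(24) = mex{1,2,3} = 0
G(25) = mex{0,3,2} = 1
G(26) = mex{1,2,3} = 0
G_B(26) = 0.
Combined Grundy value = 0 ⊕ 0 = 0.

0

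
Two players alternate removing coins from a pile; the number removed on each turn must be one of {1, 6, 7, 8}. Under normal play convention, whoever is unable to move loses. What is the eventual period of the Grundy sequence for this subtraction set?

13

n :  0  1  2  3  4  5  6  7  8  9 10 11 12 13 14 15 16 17 18 19 20 21 22 23 24 25 26 27
G :  0  1  0  1  0  1  2  3  2  3  2  3  4  0  1  0  1  0  1  2  3  2  3  2  3  4  0  1
G(n+13) = G(n) holds for n = 0,…,7 (a full window of length max(S) = 8), so the sequence is purely periodic with period 13.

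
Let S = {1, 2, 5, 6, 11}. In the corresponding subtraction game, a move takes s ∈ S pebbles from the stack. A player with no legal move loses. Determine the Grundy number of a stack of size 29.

2

n :  0  1  2  3  4  5  6  7  8  9 10 11 12 13 14 15 16 17 18 19 20 21 22 23 24 25 26 27 28 29
G :  0  1  2  0  1  2  3  0  1  2  0  1  2  3  4  5  3  0  1  2  0  1  2  3  0  1  2  0  1  2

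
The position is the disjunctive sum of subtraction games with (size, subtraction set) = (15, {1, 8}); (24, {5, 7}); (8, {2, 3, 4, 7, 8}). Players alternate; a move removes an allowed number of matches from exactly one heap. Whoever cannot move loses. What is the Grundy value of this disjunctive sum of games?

1

Heap A, S = {1, 8}:
G(0) = 0
G(1) = mex{0} = 1
G(2) = mex{1} = 0
G(3) = mex{0} = 1
G(4) = mex{1} = 0
G(5) = mex{0} = 1
G(6) = mex{1} = 0
G(7) = mex{0} = 1
G(8) = mex{1,0} = 2
G(9) = mex{2,1} = 0
G(10) = mex{0,0} = 1
G(11) = mex{1,1} = 0
G(12) = mex{0,0} = 1
G(13) = mex{1,1} = 0
G(14) = mex{0,0} = 1
G(15) = mex{1,1} = 0
G_A(15) = 0.
Heap B, S = {5, 7}:
n :  0  1  2  3  4  5  6  7  8  9 10 11 12 13 14 15 16 17 18 19 20 21 22 23 24
G :  0  0  0  0  0  1  1  1  1  1  2  2  0  0  0  0  0  1  1  1  1  1  2  2  0
G_B(24) = 0.
Heap C, S = {2, 3, 4, 7, 8}:
n : 0 1 2 3 4 5 6 7 8
G : 0 0 1 1 2 2 0 3 1
G_C(8) = 1.
Combined Grundy value = 0 ⊕ 0 ⊕ 1 = 1.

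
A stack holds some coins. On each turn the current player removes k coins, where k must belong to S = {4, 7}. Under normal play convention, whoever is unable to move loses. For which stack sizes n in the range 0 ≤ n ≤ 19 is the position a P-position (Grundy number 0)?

0, 1, 2, 3, 11, 12, 13, 14

n :  0  1  2  3  4  5  6  7  8  9 10 11 12 13 14 15 16 17 18 19
G :  0  0  0  0  1  1  1  1  2  2  2  0  0  0  0  1  1  1  1  2
P-positions are exactly the n with G(n) = 0.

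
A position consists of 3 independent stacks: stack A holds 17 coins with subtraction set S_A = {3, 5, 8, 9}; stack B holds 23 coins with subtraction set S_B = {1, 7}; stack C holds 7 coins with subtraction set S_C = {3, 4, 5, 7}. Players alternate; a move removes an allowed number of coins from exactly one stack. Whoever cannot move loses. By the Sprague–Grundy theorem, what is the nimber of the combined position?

2

Stack A, S = {3, 5, 8, 9}:
n :  0  1  2  3  4  5  6  7  8  9 10 11 12 13 14 15 16 17
G :  0  0  0  1  1  1  2  2  2  3  3  3  0  0  0  1  1  1
G_A(17) = 1.
Stack B, S = {1, 7}:
n :  0  1  2  3  4  5  6  7  8  9 10 11 12 13 14 15 16 17 18 19 20 21 22 23
G :  0  1  0  1  0  1  0  1  0  1  0  1  0  1  0  1  0  1  0  1  0  1  0  1
G_B(23) = 1.
Stack C, S = {3, 4, 5, 7}:
G(0) = 0
G(1) = mex{} = 0
G(2) = mex{} = 0
G(3) = mex{0} = 1
G(4) = mex{0,0} = 1
G(5) = mex{0,0,0} = 1
G(6) = mex{1,0,0} = 2
G(7) = mex{1,1,0,0} = 2
G_C(7) = 2.
Combined Grundy value = 1 ⊕ 1 ⊕ 2 = 2.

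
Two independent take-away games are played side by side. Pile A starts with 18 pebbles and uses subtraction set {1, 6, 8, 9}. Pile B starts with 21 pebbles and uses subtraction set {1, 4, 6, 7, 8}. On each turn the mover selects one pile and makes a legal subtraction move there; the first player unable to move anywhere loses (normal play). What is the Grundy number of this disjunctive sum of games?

Pile A, S = {1, 6, 8, 9}:
G(0) = 0
G(1) = mex{0} = 1
G(2) = mex{1} = 0
G(3) = mex{0} = 1
G(4) = mex{1} = 0
G(5) = mex{0} = 1
G(6) = mex{1,0} = 2
G(7) = mex{2,1} = 0
G(8) = mex{0,0,0} = 1
G(9) = mex{1,1,1,0} = 2
G(10) = mex{2,0,0,1} = 3
G(11) = mex{3,1,1,0} = 2
G(12) = mex{2,2,0,1} = 3
G(13) = mex{3,0,1,0} = 2
G(14) = mex{2,1,2,1} = 0
G(15) = mex{0,2,0,2} = 1
G(16) = mex{1,3,1,0} = 2
G(17) = mex{2,2,2,1} = 0
G(18) = mex{0,3,3,2} = 1
G_A(18) = 1.
Pile B, S = {1, 4, 6, 7, 8}:
G(0) = 0
G(1) = mex{0} = 1
G(2) = mex{1} = 0
G(3) = mex{0} = 1
G(4) = mex{1,0} = 2
G(5) = mex{2,1} = 0
G(6) = mex{0,0,0} = 1
G(7) = mex{1,1,1,0} = 2
G(8) = mex{2,2,0,1,0} = 3
G(9) = mex{3,0,1,0,1} = 2
G(10) = mex{2,1,2,1,0} = 3
G(11) = mex{3,2,0,2,1} = 4
G(12) = mex{4,3,1,0,2} = 5
G(13) = mex{5,2,2,1,0} = 3
G(14) = mex{3,3,3,2,1} = 0
G(15) = mex{0,4,2,3,2} = 1
G(16) = mex{1,5,3,2,3} = 0
G(17) = mex{0,3,4,3,2} = 1
G(18) = mex{1,0,5,4,3} = 2
G(19) = mex{2,1,3,5,4} = 0
G(20) = mex{0,0,0,3,5} = 1
G(21) = mex{1,1,1,0,3} = 2
G_B(21) = 2.
Combined Grundy value = 1 ⊕ 2 = 3.

3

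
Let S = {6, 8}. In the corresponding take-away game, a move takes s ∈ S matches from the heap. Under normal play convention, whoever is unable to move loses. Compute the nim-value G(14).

G(0) = 0
G(1) = mex{} = 0
G(2) = mex{} = 0
G(3) = mex{} = 0
G(4) = mex{} = 0
G(5) = mex{} = 0
G(6) = mex{0} = 1
G(7) = mex{0} = 1
G(8) = mex{0,0} = 1
G(9) = mex{0,0} = 1
G(10) = mex{0,0} = 1
G(11) = mex{0,0} = 1
G(12) = mex{1,0} = 2
G(13) = mex{1,0} = 2
G(14) = mex{1,1} = 0

0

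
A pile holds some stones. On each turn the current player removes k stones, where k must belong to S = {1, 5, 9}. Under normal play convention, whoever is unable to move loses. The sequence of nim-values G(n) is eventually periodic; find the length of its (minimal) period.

n :  0  1  2  3  4  5  6  7  8  9 10 11 12 13 14
G :  0  1  0  1  0  1  0  1  0  1  0  1  0  1  0
G(n+2) = G(n) holds for n = 0,…,8 (a full window of length max(S) = 9), so the sequence is purely periodic with period 2.

2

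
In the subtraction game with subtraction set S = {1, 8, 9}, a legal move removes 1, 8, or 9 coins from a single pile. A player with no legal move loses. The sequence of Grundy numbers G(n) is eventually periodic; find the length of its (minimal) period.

16

G(0) = 0
G(1) = mex{0} = 1
G(2) = mex{1} = 0
G(3) = mex{0} = 1
G(4) = mex{1} = 0
G(5) = mex{0} = 1
G(6) = mex{1} = 0
G(7) = mex{0} = 1
G(8) = mex{1,0} = 2
G(9) = mex{2,1,0} = 3
G(10) = mex{3,0,1} = 2
G(11) = mex{2,1,0} = 3
G(12) = mex{3,0,1} = 2
G(13) = mex{2,1,0} = 3
G(14) = mex{3,0,1} = 2
G(15) = mex{2,1,0} = 3
G(16) = mex{3,2,1} = 0
G(17) = mex{0,3,2} = 1
G(18) = mex{1,2,3} = 0
G(19) = mex{0,3,2} = 1
G(20) = mex{1,2,3} = 0
G(21) = mex{0,3,2} = 1
G(22) = mex{1,2,3} = 0
G(23) = mex{0,3,2} = 1
G(24) = mex{1,0,3} = 2
G(25) = mex{2,1,0} = 3
G(26) = mex{3,0,1} = 2
G(27) = mex{2,1,0} = 3
G(28) = mex{3,0,1} = 2
G(29) = mex{2,1,0} = 3
G(30) = mex{3,0,1} = 2
G(31) = mex{2,1,0} = 3
G(32) = mex{3,2,1} = 0
G(33) = mex{0,3,2} = 1
G(n+16) = G(n) holds for n = 0,…,8 (a full window of length max(S) = 9), so the sequence is purely periodic with period 16.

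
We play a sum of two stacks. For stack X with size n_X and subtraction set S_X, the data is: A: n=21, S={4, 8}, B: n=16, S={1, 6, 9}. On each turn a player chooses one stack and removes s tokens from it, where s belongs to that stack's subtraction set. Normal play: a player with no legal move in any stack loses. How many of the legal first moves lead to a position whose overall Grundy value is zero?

0

Stack A, S = {4, 8}:
G(0) = 0
G(1) = mex{} = 0
G(2) = mex{} = 0
G(3) = mex{} = 0
G(4) = mex{0} = 1
G(5) = mex{0} = 1
G(6) = mex{0} = 1
G(7) = mex{0} = 1
G(8) = mex{1,0} = 2
G(9) = mex{1,0} = 2
G(10) = mex{1,0} = 2
G(11) = mex{1,0} = 2
G(12) = mex{2,1} = 0
G(13) = mex{2,1} = 0
G(14) = mex{2,1} = 0
G(15) = mex{2,1} = 0
G(16) = mex{0,2} = 1
G(17) = mex{0,2} = 1
G(18) = mex{0,2} = 1
G(19) = mex{0,2} = 1
G(20) = mex{1,0} = 2
G(21) = mex{1,0} = 2
G_A(21) = 2.
Stack B, S = {1, 6, 9}:
G(0) = 0
G(1) = mex{0} = 1
G(2) = mex{1} = 0
G(3) = mex{0} = 1
G(4) = mex{1} = 0
G(5) = mex{0} = 1
G(6) = mex{1,0} = 2
G(7) = mex{2,1} = 0
G(8) = mex{0,0} = 1
G(9) = mex{1,1,0} = 2
G(10) = mex{2,0,1} = 3
G(11) = mex{3,1,0} = 2
G(12) = mex{2,2,1} = 0
G(13) = mex{0,0,0} = 1
G(14) = mex{1,1,1} = 0
G(15) = mex{0,2,2} = 1
G(16) = mex{1,3,0} = 2
G_B(16) = 2.
Combined Grundy value = 2 ⊕ 2 = 0.
A winning move leaves total XOR = 0, i.e. changes one component's Grundy value g to g ⊕ X where X is the current total.
Stack A: target g' = 2⊕0 = 2, but every legal move changes the Grundy value (mex property), so 0 moves.
Stack B: target g' = 2⊕0 = 2, but every legal move changes the Grundy value (mex property), so 0 moves.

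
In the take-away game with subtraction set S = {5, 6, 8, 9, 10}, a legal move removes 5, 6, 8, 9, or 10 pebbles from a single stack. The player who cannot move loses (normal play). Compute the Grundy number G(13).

2

G(0) = 0
G(1) = mex{} = 0
G(2) = mex{} = 0
G(3) = mex{} = 0
G(4) = mex{} = 0
G(5) = mex{0} = 1
G(6) = mex{0,0} = 1
G(7) = mex{0,0} = 1
G(8) = mex{0,0,0} = 1
G(9) = mex{0,0,0,0} = 1
G(10) = mex{1,0,0,0,0} = 2
G(11) = mex{1,1,0,0,0} = 2
G(12) = mex{1,1,0,0,0} = 2
G(13) = mex{1,1,1,0,0} = 2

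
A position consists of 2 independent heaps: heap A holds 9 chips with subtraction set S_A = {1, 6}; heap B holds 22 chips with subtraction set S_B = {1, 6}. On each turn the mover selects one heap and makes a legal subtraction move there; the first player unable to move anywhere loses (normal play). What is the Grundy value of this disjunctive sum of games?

1

Heap A, S = {1, 6}:
n : 0 1 2 3 4 5 6 7 8 9
G : 0 1 0 1 0 1 2 0 1 0
G_A(9) = 0.
Heap B, S = {1, 6}:
n :  0  1  2  3  4  5  6  7  8  9 10 11 12 13 14 15 16 17 18 19 20 21 22
G :  0  1  0  1  0  1  2  0  1  0  1  0  1  2  0  1  0  1  0  1  2  0  1
G_B(22) = 1.
Combined Grundy value = 0 ⊕ 1 = 1.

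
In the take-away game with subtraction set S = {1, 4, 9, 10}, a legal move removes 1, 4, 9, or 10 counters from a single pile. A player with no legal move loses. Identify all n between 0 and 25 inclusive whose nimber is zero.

n :  0  1  2  3  4  5  6  7  8  9 10 11 12 13 14 15 16 17 18 19 20 21 22 23 24 25
G :  0  1  0  1  2  0  1  0  1  2  3  2  3  0  1  3  2  3  0  1  0  1  2  3  2  0
P-positions are exactly the n with G(n) = 0.

0, 2, 5, 7, 13, 18, 20, 25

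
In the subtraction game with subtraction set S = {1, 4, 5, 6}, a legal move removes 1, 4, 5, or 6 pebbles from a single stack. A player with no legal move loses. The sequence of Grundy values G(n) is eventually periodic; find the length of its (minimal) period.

9

n :  0  1  2  3  4  5  6  7  8  9 10 11 12 13 14 15 16 17 18 19
G :  0  1  0  1  2  3  2  3  4  0  1  0  1  2  3  2  3  4  0  1
G(n+9) = G(n) holds for n = 0,…,5 (a full window of length max(S) = 6), so the sequence is purely periodic with period 9.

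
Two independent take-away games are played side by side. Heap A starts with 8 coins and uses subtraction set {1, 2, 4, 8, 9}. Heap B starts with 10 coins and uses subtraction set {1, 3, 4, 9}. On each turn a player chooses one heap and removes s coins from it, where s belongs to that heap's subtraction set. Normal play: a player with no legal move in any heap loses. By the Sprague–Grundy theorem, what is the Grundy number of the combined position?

1

Heap A, S = {1, 2, 4, 8, 9}:
G(0) = 0
G(1) = mex{0} = 1
G(2) = mex{1,0} = 2
G(3) = mex{2,1} = 0
G(4) = mex{0,2,0} = 1
G(5) = mex{1,0,1} = 2
G(6) = mex{2,1,2} = 0
G(7) = mex{0,2,0} = 1
G(8) = mex{1,0,1,0} = 2
G_A(8) = 2.
Heap B, S = {1, 3, 4, 9}:
n :  0  1  2  3  4  5  6  7  8  9 10
G :  0  1  0  1  2  3  2  0  1  4  3
G_B(10) = 3.
Combined Grundy value = 2 ⊕ 3 = 1.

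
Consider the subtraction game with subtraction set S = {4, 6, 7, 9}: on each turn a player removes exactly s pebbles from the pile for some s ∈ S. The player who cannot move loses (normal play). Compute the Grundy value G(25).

3

n :  0  1  2  3  4  5  6  7  8  9 10 11 12 13 14 15 16 17 18 19 20 21 22 23 24 25
G :  0  0  0  0  1  1  1  1  2  2  2  2  3  0  0  0  0  1  1  1  1  2  2  2  2  3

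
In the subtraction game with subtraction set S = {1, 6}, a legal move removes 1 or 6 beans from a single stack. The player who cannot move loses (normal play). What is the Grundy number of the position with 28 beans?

0

n :  0  1  2  3  4  5  6  7  8  9 10 11 12 13 14 15 16 17 18 19 20 21 22 23 24 25 26 27 28
G :  0  1  0  1  0  1  2  0  1  0  1  0  1  2  0  1  0  1  0  1  2  0  1  0  1  0  1  2  0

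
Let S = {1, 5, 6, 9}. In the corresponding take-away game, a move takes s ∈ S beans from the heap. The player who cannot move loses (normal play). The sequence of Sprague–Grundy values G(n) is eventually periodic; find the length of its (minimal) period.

G(0) = 0
G(1) = mex{0} = 1
G(2) = mex{1} = 0
G(3) = mex{0} = 1
G(4) = mex{1} = 0
G(5) = mex{0,0} = 1
G(6) = mex{1,1,0} = 2
G(7) = mex{2,0,1} = 3
G(8) = mex{3,1,0} = 2
G(9) = mex{2,0,1,0} = 3
G(10) = mex{3,1,0,1} = 2
G(11) = mex{2,2,1,0} = 3
G(12) = mex{3,3,2,1} = 0
G(13) = mex{0,2,3,0} = 1
G(14) = mex{1,3,2,1} = 0
G(15) = mex{0,2,3,2} = 1
G(16) = mex{1,3,2,3} = 0
G(17) = mex{0,0,3,2} = 1
G(18) = mex{1,1,0,3} = 2
G(19) = mex{2,0,1,2} = 3
G(20) = mex{3,1,0,3} = 2
G(21) = mex{2,0,1,0} = 3
G(22) = mex{3,1,0,1} = 2
G(23) = mex{2,2,1,0} = 3
G(24) = mex{3,3,2,1} = 0
G(25) = mex{0,2,3,0} = 1
G(n+12) = G(n) holds for n = 0,…,8 (a full window of length max(S) = 9), so the sequence is purely periodic with period 12.

12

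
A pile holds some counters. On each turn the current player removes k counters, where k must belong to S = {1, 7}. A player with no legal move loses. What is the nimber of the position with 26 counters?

0

n :  0  1  2  3  4  5  6  7  8  9 10 11 12 13 14 15 16 17 18 19 20 21 22 23 24 25 26
G :  0  1  0  1  0  1  0  1  0  1  0  1  0  1  0  1  0  1  0  1  0  1  0  1  0  1  0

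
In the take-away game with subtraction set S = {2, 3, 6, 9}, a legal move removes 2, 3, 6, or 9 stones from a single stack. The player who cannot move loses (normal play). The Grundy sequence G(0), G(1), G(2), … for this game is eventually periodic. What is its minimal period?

G(0) = 0
G(1) = mex{} = 0
G(2) = mex{0} = 1
G(3) = mex{0,0} = 1
G(4) = mex{1,0} = 2
G(5) = mex{1,1} = 0
G(6) = mex{2,1,0} = 3
G(7) = mex{0,2,0} = 1
G(8) = mex{3,0,1} = 2
G(9) = mex{1,3,1,0} = 2
G(10) = mex{2,1,2,0} = 3
G(11) = mex{2,2,0,1} = 3
G(12) = mex{3,2,3,1} = 0
G(13) = mex{3,3,1,2} = 0
G(14) = mex{0,3,2,0} = 1
G(15) = mex{0,0,2,3} = 1
G(16) = mex{1,0,3,1} = 2
G(17) = mex{1,1,3,2} = 0
G(18) = mex{2,1,0,2} = 3
G(19) = mex{0,2,0,3} = 1
G(20) = mex{3,0,1,3} = 2
G(21) = mex{1,3,1,0} = 2
G(22) = mex{2,1,2,0} = 3
G(23) = mex{2,2,0,1} = 3
G(24) = mex{3,2,3,1} = 0
G(25) = mex{3,3,1,2} = 0
G(n+12) = G(n) holds for n = 0,…,8 (a full window of length max(S) = 9), so the sequence is purely periodic with period 12.

12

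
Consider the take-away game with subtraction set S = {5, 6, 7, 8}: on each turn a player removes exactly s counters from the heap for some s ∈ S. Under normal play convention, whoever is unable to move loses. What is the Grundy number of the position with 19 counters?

1

n :  0  1  2  3  4  5  6  7  8  9 10 11 12 13 14 15 16 17 18 19
G :  0  0  0  0  0  1  1  1  1  1  2  2  2  0  0  0  0  0  1  1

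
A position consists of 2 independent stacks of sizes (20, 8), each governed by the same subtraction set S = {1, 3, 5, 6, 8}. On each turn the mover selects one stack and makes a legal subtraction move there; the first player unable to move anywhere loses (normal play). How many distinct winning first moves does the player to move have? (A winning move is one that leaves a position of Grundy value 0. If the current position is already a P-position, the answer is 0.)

3

All stacks use S = {1, 3, 5, 6, 8}:
G(0) = 0
G(1) = mex{0} = 1
G(2) = mex{1} = 0
G(3) = mex{0,0} = 1
G(4) = mex{1,1} = 0
G(5) = mex{0,0,0} = 1
G(6) = mex{1,1,1,0} = 2
G(7) = mex{2,0,0,1} = 3
G(8) = mex{3,1,1,0,0} = 2
G(9) = mex{2,2,0,1,1} = 3
G(10) = mex{3,3,1,0,0} = 2
G(11) = mex{2,2,2,1,1} = 0
G(12) = mex{0,3,3,2,0} = 1
G(13) = mex{1,2,2,3,1} = 0
G(14) = mex{0,0,3,2,2} = 1
G(15) = mex{1,1,2,3,3} = 0
G(16) = mex{0,0,0,2,2} = 1
G(17) = mex{1,1,1,0,3} = 2
G(18) = mex{2,0,0,1,2} = 3
G(19) = mex{3,1,1,0,0} = 2
G(20) = mex{2,2,0,1,1} = 3
Stack A: G(20) = 3.
Stack B: G(8) = 2.
Combined Grundy value = 3 ⊕ 2 = 1.
A winning move leaves total XOR = 0, i.e. changes one component's Grundy value g to g ⊕ X where X is the current total.
Stack A: need g' = 3⊕1 = 2. Options: 20−1→G=2, 20−3→G=2, 20−5→G=0, 20−6→G=1, 20−8→G=1. Hits: 2.
Stack B: need g' = 2⊕1 = 3. Options: 8−1→G=3, 8−3→G=1, 8−5→G=1, 8−6→G=0, 8−8→G=0. Hits: 1.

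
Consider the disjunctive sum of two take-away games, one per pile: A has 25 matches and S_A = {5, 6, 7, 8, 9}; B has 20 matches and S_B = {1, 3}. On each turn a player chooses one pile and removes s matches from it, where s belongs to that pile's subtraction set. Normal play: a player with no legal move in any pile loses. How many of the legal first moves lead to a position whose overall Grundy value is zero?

Pile A, S = {5, 6, 7, 8, 9}:
G(0) = 0
G(1) = mex{} = 0
G(2) = mex{} = 0
G(3) = mex{} = 0
G(4) = mex{} = 0
G(5) = mex{0} = 1
G(6) = mex{0,0} = 1
G(7) = mex{0,0,0} = 1
G(8) = mex{0,0,0,0} = 1
G(9) = mex{0,0,0,0,0} = 1
G(10) = mex{1,0,0,0,0} = 2
G(11) = mex{1,1,0,0,0} = 2
G(12) = mex{1,1,1,0,0} = 2
G(13) = mex{1,1,1,1,0} = 2
G(14) = mex{1,1,1,1,1} = 0
G(15) = mex{2,1,1,1,1} = 0
G(16) = mex{2,2,1,1,1} = 0
G(17) = mex{2,2,2,1,1} = 0
G(18) = mex{2,2,2,2,1} = 0
G(19) = mex{0,2,2,2,2} = 1
G(20) = mex{0,0,2,2,2} = 1
G(21) = mex{0,0,0,2,2} = 1
G(22) = mex{0,0,0,0,2} = 1
G(23) = mex{0,0,0,0,0} = 1
G(24) = mex{1,0,0,0,0} = 2
G(25) = mex{1,1,0,0,0} = 2
G_A(25) = 2.
Pile B, S = {1, 3}:
n :  0  1  2  3  4  5  6  7  8  9 10 11 12 13 14 15 16 17 18 19 20
G :  0  1  0  1  0  1  0  1  0  1  0  1  0  1  0  1  0  1  0  1  0
G_B(20) = 0.
Combined Grundy value = 2 ⊕ 0 = 2.
A winning move leaves total XOR = 0, i.e. changes one component's Grundy value g to g ⊕ X where X is the current total.
Pile A: need g' = 2⊕2 = 0. Options: 25−5→G=1, 25−6→G=1, 25−7→G=0, 25−8→G=0, 25−9→G=0. Hits: 3.
Pile B: need g' = 0⊕2 = 2. Options: 20−1→G=1, 20−3→G=1. Hits: 0.

3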